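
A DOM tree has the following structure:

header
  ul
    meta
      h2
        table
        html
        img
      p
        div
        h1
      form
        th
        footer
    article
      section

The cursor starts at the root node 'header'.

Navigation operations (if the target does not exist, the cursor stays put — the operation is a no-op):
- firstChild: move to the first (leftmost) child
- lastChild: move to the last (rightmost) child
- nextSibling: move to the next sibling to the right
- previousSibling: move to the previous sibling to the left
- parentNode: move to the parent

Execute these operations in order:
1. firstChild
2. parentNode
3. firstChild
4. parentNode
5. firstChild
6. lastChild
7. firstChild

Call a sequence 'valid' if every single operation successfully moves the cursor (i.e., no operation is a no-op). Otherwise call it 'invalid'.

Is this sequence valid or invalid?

After 1 (firstChild): ul
After 2 (parentNode): header
After 3 (firstChild): ul
After 4 (parentNode): header
After 5 (firstChild): ul
After 6 (lastChild): article
After 7 (firstChild): section

Answer: valid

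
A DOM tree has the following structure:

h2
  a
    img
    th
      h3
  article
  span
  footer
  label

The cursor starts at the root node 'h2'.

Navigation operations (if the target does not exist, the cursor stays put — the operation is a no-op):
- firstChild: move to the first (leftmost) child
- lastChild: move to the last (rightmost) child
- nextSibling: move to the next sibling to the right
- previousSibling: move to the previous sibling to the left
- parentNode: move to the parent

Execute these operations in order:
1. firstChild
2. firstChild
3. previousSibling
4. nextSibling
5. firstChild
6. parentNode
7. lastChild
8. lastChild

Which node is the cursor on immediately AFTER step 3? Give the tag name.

Answer: img

Derivation:
After 1 (firstChild): a
After 2 (firstChild): img
After 3 (previousSibling): img (no-op, stayed)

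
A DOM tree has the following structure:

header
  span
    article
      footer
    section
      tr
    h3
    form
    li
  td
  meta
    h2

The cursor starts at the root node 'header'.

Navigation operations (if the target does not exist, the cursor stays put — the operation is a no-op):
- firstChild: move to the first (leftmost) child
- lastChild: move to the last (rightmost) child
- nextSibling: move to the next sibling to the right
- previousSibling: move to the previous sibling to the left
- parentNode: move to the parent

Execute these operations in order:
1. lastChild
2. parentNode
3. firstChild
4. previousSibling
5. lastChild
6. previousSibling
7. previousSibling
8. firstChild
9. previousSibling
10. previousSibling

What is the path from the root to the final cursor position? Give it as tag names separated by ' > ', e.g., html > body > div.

Answer: header > span > article

Derivation:
After 1 (lastChild): meta
After 2 (parentNode): header
After 3 (firstChild): span
After 4 (previousSibling): span (no-op, stayed)
After 5 (lastChild): li
After 6 (previousSibling): form
After 7 (previousSibling): h3
After 8 (firstChild): h3 (no-op, stayed)
After 9 (previousSibling): section
After 10 (previousSibling): article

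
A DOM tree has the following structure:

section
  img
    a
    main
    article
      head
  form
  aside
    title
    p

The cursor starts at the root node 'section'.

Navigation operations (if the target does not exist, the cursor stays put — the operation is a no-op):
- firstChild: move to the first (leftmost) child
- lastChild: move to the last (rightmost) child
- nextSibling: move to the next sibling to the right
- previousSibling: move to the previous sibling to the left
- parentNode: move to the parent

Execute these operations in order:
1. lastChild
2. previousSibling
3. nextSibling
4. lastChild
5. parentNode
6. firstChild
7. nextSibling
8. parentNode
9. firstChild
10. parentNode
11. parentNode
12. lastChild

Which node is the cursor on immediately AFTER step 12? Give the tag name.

After 1 (lastChild): aside
After 2 (previousSibling): form
After 3 (nextSibling): aside
After 4 (lastChild): p
After 5 (parentNode): aside
After 6 (firstChild): title
After 7 (nextSibling): p
After 8 (parentNode): aside
After 9 (firstChild): title
After 10 (parentNode): aside
After 11 (parentNode): section
After 12 (lastChild): aside

Answer: aside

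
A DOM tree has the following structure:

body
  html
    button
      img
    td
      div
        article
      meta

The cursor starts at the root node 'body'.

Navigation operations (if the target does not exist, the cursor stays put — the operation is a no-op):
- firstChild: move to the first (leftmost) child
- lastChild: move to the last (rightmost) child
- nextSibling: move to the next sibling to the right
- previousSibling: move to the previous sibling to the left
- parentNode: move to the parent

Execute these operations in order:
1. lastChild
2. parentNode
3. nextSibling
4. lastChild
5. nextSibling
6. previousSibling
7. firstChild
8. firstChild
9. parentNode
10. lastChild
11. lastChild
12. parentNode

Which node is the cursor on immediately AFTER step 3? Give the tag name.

Answer: body

Derivation:
After 1 (lastChild): html
After 2 (parentNode): body
After 3 (nextSibling): body (no-op, stayed)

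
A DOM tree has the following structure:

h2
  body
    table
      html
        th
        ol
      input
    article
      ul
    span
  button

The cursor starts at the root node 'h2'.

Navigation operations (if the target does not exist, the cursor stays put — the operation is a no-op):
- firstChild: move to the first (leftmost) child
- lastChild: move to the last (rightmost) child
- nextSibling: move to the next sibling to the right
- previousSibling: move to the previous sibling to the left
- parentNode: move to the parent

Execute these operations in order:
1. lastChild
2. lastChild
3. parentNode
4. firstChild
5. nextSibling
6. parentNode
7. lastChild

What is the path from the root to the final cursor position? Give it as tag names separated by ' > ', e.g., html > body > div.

After 1 (lastChild): button
After 2 (lastChild): button (no-op, stayed)
After 3 (parentNode): h2
After 4 (firstChild): body
After 5 (nextSibling): button
After 6 (parentNode): h2
After 7 (lastChild): button

Answer: h2 > button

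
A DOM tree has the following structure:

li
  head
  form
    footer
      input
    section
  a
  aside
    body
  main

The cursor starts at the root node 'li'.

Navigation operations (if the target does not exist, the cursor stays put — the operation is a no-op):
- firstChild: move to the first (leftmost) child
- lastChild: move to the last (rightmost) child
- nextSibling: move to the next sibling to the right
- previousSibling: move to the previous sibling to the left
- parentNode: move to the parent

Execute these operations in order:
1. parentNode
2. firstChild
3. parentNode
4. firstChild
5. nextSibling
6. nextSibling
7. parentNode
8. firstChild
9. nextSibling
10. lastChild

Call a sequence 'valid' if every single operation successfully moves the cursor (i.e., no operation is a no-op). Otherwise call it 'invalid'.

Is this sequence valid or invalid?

After 1 (parentNode): li (no-op, stayed)
After 2 (firstChild): head
After 3 (parentNode): li
After 4 (firstChild): head
After 5 (nextSibling): form
After 6 (nextSibling): a
After 7 (parentNode): li
After 8 (firstChild): head
After 9 (nextSibling): form
After 10 (lastChild): section

Answer: invalid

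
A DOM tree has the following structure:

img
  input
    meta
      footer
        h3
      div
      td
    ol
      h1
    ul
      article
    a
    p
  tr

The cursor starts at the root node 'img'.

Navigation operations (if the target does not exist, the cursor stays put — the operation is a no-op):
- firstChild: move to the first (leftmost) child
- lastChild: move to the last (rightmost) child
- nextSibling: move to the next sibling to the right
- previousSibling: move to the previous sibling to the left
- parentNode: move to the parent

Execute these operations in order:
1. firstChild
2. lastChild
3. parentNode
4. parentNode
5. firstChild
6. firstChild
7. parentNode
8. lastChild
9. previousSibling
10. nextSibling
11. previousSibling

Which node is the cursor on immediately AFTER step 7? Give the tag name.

Answer: input

Derivation:
After 1 (firstChild): input
After 2 (lastChild): p
After 3 (parentNode): input
After 4 (parentNode): img
After 5 (firstChild): input
After 6 (firstChild): meta
After 7 (parentNode): input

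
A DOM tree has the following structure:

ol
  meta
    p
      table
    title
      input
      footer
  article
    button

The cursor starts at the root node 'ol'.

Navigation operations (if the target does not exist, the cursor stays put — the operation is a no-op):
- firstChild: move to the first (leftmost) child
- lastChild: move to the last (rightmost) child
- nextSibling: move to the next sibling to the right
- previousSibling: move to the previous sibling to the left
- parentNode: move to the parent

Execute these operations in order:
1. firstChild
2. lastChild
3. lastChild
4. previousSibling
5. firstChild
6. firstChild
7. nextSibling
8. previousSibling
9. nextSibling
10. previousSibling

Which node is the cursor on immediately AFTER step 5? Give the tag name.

After 1 (firstChild): meta
After 2 (lastChild): title
After 3 (lastChild): footer
After 4 (previousSibling): input
After 5 (firstChild): input (no-op, stayed)

Answer: input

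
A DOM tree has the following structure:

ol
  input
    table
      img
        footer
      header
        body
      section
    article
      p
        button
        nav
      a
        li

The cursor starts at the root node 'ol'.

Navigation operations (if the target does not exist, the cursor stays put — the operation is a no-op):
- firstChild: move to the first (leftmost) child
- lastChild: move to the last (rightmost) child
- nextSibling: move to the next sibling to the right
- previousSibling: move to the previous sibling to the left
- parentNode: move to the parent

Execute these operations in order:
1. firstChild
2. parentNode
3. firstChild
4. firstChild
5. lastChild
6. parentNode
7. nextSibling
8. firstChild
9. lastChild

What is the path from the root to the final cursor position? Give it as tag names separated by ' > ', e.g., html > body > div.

Answer: ol > input > article > p > nav

Derivation:
After 1 (firstChild): input
After 2 (parentNode): ol
After 3 (firstChild): input
After 4 (firstChild): table
After 5 (lastChild): section
After 6 (parentNode): table
After 7 (nextSibling): article
After 8 (firstChild): p
After 9 (lastChild): nav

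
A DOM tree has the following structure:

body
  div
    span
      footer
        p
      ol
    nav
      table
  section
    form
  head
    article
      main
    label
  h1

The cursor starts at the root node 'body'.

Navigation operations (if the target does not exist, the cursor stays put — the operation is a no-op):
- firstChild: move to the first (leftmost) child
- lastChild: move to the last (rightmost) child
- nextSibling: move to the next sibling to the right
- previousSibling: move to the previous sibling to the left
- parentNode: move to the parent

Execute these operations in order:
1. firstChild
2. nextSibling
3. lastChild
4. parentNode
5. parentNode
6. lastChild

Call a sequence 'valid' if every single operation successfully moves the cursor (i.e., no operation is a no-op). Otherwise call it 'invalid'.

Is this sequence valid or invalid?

Answer: valid

Derivation:
After 1 (firstChild): div
After 2 (nextSibling): section
After 3 (lastChild): form
After 4 (parentNode): section
After 5 (parentNode): body
After 6 (lastChild): h1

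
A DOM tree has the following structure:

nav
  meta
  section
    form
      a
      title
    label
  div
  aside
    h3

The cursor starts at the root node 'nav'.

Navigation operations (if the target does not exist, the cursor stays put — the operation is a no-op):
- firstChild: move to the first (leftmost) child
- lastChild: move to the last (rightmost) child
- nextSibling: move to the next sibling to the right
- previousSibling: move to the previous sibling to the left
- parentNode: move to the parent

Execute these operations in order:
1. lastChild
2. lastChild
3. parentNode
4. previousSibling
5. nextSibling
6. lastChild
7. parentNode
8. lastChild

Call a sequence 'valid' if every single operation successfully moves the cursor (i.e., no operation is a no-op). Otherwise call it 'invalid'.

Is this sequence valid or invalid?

Answer: valid

Derivation:
After 1 (lastChild): aside
After 2 (lastChild): h3
After 3 (parentNode): aside
After 4 (previousSibling): div
After 5 (nextSibling): aside
After 6 (lastChild): h3
After 7 (parentNode): aside
After 8 (lastChild): h3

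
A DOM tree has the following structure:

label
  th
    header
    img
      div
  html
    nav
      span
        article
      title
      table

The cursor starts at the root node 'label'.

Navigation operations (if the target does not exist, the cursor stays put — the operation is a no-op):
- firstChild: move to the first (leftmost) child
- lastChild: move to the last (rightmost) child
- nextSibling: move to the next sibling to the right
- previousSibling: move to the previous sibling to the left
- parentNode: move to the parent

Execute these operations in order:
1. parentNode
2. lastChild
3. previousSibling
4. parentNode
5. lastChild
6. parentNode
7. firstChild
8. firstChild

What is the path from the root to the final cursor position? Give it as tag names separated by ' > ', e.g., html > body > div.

Answer: label > th > header

Derivation:
After 1 (parentNode): label (no-op, stayed)
After 2 (lastChild): html
After 3 (previousSibling): th
After 4 (parentNode): label
After 5 (lastChild): html
After 6 (parentNode): label
After 7 (firstChild): th
After 8 (firstChild): header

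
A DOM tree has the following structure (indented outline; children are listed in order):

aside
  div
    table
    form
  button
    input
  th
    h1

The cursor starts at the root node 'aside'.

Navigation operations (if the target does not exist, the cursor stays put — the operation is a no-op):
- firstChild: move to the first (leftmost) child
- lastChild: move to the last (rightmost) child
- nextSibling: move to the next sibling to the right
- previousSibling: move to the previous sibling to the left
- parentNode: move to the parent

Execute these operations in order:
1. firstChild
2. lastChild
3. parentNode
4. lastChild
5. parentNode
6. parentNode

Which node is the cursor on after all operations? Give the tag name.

Answer: aside

Derivation:
After 1 (firstChild): div
After 2 (lastChild): form
After 3 (parentNode): div
After 4 (lastChild): form
After 5 (parentNode): div
After 6 (parentNode): aside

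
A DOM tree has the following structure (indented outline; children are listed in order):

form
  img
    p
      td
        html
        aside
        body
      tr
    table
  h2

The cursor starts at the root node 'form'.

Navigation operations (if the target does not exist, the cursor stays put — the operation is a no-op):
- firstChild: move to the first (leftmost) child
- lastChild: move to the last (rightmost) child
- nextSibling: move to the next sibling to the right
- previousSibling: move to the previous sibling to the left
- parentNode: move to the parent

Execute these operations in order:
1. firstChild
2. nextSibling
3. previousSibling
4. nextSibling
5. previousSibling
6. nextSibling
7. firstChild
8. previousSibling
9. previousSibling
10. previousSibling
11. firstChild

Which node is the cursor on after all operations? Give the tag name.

Answer: p

Derivation:
After 1 (firstChild): img
After 2 (nextSibling): h2
After 3 (previousSibling): img
After 4 (nextSibling): h2
After 5 (previousSibling): img
After 6 (nextSibling): h2
After 7 (firstChild): h2 (no-op, stayed)
After 8 (previousSibling): img
After 9 (previousSibling): img (no-op, stayed)
After 10 (previousSibling): img (no-op, stayed)
After 11 (firstChild): p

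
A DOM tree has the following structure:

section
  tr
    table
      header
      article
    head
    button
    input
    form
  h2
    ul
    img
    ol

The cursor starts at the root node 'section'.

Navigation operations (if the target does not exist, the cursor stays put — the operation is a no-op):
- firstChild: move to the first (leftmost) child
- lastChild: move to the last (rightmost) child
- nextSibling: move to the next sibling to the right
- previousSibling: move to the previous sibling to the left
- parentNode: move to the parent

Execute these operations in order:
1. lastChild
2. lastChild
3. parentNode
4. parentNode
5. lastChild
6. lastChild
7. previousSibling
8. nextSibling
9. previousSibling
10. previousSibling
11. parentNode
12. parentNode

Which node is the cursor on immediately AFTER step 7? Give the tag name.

After 1 (lastChild): h2
After 2 (lastChild): ol
After 3 (parentNode): h2
After 4 (parentNode): section
After 5 (lastChild): h2
After 6 (lastChild): ol
After 7 (previousSibling): img

Answer: img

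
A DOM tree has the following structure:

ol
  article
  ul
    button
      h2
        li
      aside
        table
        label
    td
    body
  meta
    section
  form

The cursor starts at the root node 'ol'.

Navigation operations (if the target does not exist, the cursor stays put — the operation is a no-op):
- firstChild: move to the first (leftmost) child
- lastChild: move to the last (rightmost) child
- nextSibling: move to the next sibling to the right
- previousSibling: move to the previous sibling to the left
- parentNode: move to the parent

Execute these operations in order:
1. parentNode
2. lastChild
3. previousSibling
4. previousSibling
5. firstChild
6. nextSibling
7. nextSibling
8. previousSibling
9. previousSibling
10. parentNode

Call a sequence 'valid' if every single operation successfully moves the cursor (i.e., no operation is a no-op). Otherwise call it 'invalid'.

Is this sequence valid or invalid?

After 1 (parentNode): ol (no-op, stayed)
After 2 (lastChild): form
After 3 (previousSibling): meta
After 4 (previousSibling): ul
After 5 (firstChild): button
After 6 (nextSibling): td
After 7 (nextSibling): body
After 8 (previousSibling): td
After 9 (previousSibling): button
After 10 (parentNode): ul

Answer: invalid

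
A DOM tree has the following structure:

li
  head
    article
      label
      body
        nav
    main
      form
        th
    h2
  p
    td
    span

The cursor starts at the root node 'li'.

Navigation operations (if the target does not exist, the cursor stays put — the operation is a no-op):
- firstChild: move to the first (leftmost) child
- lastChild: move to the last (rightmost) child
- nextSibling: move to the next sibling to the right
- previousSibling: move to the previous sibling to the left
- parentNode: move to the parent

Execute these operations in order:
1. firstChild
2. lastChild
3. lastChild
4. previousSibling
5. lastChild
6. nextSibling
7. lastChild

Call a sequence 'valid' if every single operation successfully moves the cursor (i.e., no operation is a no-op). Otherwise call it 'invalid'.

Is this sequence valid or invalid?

Answer: invalid

Derivation:
After 1 (firstChild): head
After 2 (lastChild): h2
After 3 (lastChild): h2 (no-op, stayed)
After 4 (previousSibling): main
After 5 (lastChild): form
After 6 (nextSibling): form (no-op, stayed)
After 7 (lastChild): th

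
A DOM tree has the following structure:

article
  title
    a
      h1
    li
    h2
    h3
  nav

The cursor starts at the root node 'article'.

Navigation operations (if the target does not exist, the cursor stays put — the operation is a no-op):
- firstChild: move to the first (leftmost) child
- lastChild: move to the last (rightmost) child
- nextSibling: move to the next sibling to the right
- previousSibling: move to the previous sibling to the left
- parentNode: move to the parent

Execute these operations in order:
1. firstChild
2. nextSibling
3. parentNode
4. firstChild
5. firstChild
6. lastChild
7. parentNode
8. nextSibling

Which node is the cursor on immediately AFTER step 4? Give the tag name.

After 1 (firstChild): title
After 2 (nextSibling): nav
After 3 (parentNode): article
After 4 (firstChild): title

Answer: title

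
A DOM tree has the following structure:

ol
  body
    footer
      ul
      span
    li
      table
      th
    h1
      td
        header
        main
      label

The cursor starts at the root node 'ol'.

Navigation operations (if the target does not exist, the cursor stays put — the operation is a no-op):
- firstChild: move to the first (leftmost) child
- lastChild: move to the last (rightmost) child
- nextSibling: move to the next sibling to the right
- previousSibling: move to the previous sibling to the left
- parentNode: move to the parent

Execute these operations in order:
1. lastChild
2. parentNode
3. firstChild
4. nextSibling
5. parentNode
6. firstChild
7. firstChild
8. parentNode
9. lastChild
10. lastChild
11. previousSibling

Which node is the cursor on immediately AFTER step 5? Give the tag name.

After 1 (lastChild): body
After 2 (parentNode): ol
After 3 (firstChild): body
After 4 (nextSibling): body (no-op, stayed)
After 5 (parentNode): ol

Answer: ol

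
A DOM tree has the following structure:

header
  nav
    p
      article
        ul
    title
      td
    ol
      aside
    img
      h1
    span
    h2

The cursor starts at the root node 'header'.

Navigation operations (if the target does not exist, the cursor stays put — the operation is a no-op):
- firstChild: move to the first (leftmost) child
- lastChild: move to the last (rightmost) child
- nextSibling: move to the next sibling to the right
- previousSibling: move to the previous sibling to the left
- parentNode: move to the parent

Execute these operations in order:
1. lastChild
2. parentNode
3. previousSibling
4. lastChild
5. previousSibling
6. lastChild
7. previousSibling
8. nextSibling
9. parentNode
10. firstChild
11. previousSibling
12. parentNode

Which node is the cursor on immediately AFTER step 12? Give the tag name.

After 1 (lastChild): nav
After 2 (parentNode): header
After 3 (previousSibling): header (no-op, stayed)
After 4 (lastChild): nav
After 5 (previousSibling): nav (no-op, stayed)
After 6 (lastChild): h2
After 7 (previousSibling): span
After 8 (nextSibling): h2
After 9 (parentNode): nav
After 10 (firstChild): p
After 11 (previousSibling): p (no-op, stayed)
After 12 (parentNode): nav

Answer: nav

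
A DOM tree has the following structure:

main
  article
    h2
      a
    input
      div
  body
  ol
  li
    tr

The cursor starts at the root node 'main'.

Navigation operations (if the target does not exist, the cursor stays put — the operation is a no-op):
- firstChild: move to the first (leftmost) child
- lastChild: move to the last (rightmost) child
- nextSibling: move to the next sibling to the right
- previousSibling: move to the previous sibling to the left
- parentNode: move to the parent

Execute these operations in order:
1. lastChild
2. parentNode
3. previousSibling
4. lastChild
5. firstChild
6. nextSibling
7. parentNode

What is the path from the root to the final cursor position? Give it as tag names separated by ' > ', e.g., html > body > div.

After 1 (lastChild): li
After 2 (parentNode): main
After 3 (previousSibling): main (no-op, stayed)
After 4 (lastChild): li
After 5 (firstChild): tr
After 6 (nextSibling): tr (no-op, stayed)
After 7 (parentNode): li

Answer: main > li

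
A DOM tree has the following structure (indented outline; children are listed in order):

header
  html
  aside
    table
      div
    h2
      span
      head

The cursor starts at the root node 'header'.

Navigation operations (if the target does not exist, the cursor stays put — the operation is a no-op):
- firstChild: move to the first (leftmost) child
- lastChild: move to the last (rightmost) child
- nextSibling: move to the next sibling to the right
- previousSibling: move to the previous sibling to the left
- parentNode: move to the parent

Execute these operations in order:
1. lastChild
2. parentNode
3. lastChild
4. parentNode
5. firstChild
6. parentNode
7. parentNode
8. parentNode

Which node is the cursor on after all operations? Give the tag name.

Answer: header

Derivation:
After 1 (lastChild): aside
After 2 (parentNode): header
After 3 (lastChild): aside
After 4 (parentNode): header
After 5 (firstChild): html
After 6 (parentNode): header
After 7 (parentNode): header (no-op, stayed)
After 8 (parentNode): header (no-op, stayed)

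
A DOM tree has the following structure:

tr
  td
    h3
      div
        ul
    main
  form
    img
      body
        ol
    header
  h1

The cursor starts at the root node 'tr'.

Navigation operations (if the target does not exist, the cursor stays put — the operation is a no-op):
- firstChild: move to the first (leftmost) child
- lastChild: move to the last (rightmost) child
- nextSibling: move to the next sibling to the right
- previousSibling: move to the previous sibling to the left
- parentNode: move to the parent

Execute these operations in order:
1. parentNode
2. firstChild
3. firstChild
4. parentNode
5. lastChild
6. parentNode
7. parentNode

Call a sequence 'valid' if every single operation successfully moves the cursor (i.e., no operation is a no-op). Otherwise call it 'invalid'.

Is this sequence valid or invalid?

After 1 (parentNode): tr (no-op, stayed)
After 2 (firstChild): td
After 3 (firstChild): h3
After 4 (parentNode): td
After 5 (lastChild): main
After 6 (parentNode): td
After 7 (parentNode): tr

Answer: invalid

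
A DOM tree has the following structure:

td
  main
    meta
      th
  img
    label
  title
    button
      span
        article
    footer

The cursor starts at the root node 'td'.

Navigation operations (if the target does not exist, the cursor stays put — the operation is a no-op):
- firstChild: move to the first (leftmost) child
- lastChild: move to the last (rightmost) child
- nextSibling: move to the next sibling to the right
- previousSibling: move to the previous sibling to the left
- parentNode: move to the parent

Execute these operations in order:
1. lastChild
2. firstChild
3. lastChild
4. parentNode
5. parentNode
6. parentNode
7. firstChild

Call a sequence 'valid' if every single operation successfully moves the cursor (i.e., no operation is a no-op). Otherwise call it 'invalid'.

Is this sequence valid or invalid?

Answer: valid

Derivation:
After 1 (lastChild): title
After 2 (firstChild): button
After 3 (lastChild): span
After 4 (parentNode): button
After 5 (parentNode): title
After 6 (parentNode): td
After 7 (firstChild): main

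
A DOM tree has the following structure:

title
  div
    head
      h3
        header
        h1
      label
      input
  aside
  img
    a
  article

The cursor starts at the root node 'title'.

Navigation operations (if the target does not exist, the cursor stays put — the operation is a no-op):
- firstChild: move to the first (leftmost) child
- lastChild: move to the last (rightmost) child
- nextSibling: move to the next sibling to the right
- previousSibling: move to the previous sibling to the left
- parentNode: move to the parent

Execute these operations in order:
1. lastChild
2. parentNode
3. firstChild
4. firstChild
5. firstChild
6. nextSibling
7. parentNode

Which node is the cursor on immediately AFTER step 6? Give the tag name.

Answer: label

Derivation:
After 1 (lastChild): article
After 2 (parentNode): title
After 3 (firstChild): div
After 4 (firstChild): head
After 5 (firstChild): h3
After 6 (nextSibling): label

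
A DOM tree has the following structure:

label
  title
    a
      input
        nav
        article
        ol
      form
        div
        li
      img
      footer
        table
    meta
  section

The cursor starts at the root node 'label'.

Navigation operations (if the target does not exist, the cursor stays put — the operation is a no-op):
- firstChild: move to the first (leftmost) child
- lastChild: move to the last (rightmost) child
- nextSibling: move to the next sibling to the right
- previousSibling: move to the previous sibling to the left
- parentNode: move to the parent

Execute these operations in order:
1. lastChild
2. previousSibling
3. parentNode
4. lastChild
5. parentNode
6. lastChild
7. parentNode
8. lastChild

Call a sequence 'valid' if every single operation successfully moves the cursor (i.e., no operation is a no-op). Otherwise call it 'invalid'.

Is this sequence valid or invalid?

Answer: valid

Derivation:
After 1 (lastChild): section
After 2 (previousSibling): title
After 3 (parentNode): label
After 4 (lastChild): section
After 5 (parentNode): label
After 6 (lastChild): section
After 7 (parentNode): label
After 8 (lastChild): section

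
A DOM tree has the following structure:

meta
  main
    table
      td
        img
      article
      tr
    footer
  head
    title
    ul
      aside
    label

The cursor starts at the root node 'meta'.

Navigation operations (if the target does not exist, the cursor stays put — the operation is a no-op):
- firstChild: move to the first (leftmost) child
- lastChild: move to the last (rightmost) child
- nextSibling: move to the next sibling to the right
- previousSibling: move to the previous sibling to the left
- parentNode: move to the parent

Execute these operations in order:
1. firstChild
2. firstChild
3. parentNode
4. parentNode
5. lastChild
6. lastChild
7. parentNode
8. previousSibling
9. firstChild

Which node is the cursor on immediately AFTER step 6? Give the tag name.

Answer: label

Derivation:
After 1 (firstChild): main
After 2 (firstChild): table
After 3 (parentNode): main
After 4 (parentNode): meta
After 5 (lastChild): head
After 6 (lastChild): label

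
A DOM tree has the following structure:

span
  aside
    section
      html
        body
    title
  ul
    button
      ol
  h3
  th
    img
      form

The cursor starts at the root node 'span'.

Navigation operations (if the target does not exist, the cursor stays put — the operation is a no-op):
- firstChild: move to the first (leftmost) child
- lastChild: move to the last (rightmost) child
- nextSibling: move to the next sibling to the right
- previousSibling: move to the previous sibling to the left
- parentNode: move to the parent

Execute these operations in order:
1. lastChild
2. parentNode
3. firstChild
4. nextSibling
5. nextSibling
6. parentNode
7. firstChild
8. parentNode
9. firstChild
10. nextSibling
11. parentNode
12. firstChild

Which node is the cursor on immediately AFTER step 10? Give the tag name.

After 1 (lastChild): th
After 2 (parentNode): span
After 3 (firstChild): aside
After 4 (nextSibling): ul
After 5 (nextSibling): h3
After 6 (parentNode): span
After 7 (firstChild): aside
After 8 (parentNode): span
After 9 (firstChild): aside
After 10 (nextSibling): ul

Answer: ul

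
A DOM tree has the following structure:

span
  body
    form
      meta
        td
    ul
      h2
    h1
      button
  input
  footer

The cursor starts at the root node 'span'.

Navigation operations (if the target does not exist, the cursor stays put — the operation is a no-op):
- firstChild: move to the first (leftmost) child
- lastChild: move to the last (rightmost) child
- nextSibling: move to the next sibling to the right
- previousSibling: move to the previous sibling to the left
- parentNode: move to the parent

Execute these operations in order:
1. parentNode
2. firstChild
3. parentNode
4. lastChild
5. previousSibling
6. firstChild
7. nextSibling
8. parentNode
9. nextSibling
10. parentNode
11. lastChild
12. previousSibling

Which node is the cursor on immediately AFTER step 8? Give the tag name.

After 1 (parentNode): span (no-op, stayed)
After 2 (firstChild): body
After 3 (parentNode): span
After 4 (lastChild): footer
After 5 (previousSibling): input
After 6 (firstChild): input (no-op, stayed)
After 7 (nextSibling): footer
After 8 (parentNode): span

Answer: span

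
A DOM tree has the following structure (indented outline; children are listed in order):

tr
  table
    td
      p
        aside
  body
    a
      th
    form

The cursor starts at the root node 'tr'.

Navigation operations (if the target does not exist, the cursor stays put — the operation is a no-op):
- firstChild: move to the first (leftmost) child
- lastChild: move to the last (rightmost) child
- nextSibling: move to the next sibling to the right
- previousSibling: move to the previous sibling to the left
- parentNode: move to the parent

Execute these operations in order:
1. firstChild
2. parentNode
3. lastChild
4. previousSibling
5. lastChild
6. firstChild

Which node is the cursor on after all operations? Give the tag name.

Answer: p

Derivation:
After 1 (firstChild): table
After 2 (parentNode): tr
After 3 (lastChild): body
After 4 (previousSibling): table
After 5 (lastChild): td
After 6 (firstChild): p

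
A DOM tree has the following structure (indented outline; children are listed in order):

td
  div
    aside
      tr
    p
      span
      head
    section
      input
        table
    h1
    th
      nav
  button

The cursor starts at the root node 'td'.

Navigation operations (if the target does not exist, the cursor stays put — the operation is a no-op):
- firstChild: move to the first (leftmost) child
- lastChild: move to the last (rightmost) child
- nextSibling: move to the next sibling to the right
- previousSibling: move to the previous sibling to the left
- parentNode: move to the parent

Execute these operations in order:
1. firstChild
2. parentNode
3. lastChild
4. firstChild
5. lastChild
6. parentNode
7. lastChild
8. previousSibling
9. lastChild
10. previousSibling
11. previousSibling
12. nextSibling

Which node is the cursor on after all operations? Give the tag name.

Answer: h1

Derivation:
After 1 (firstChild): div
After 2 (parentNode): td
After 3 (lastChild): button
After 4 (firstChild): button (no-op, stayed)
After 5 (lastChild): button (no-op, stayed)
After 6 (parentNode): td
After 7 (lastChild): button
After 8 (previousSibling): div
After 9 (lastChild): th
After 10 (previousSibling): h1
After 11 (previousSibling): section
After 12 (nextSibling): h1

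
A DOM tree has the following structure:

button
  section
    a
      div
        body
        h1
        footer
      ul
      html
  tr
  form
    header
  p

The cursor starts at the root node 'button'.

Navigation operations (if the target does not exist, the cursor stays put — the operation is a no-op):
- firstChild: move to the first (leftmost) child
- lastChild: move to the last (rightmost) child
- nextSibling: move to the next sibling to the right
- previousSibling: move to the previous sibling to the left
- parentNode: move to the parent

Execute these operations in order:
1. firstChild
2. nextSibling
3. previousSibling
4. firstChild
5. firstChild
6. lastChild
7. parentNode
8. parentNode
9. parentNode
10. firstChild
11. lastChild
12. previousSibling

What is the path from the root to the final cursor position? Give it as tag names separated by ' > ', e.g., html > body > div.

After 1 (firstChild): section
After 2 (nextSibling): tr
After 3 (previousSibling): section
After 4 (firstChild): a
After 5 (firstChild): div
After 6 (lastChild): footer
After 7 (parentNode): div
After 8 (parentNode): a
After 9 (parentNode): section
After 10 (firstChild): a
After 11 (lastChild): html
After 12 (previousSibling): ul

Answer: button > section > a > ul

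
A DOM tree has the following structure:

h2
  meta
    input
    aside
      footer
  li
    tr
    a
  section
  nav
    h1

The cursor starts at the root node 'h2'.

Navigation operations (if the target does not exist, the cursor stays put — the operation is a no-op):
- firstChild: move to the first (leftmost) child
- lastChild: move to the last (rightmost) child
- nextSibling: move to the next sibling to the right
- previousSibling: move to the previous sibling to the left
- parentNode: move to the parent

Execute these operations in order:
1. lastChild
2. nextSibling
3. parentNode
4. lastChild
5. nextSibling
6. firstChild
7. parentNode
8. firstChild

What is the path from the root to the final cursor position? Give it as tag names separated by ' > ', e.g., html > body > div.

After 1 (lastChild): nav
After 2 (nextSibling): nav (no-op, stayed)
After 3 (parentNode): h2
After 4 (lastChild): nav
After 5 (nextSibling): nav (no-op, stayed)
After 6 (firstChild): h1
After 7 (parentNode): nav
After 8 (firstChild): h1

Answer: h2 > nav > h1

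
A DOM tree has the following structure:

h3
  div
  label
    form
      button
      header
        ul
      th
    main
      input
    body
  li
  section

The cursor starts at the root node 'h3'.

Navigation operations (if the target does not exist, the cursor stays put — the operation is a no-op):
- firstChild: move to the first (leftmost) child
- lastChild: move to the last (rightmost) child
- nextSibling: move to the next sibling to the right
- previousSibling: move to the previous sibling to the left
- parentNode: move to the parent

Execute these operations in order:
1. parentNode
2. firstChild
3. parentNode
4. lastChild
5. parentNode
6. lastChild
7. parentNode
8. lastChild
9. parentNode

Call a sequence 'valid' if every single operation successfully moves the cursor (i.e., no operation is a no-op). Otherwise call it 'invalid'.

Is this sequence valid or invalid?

Answer: invalid

Derivation:
After 1 (parentNode): h3 (no-op, stayed)
After 2 (firstChild): div
After 3 (parentNode): h3
After 4 (lastChild): section
After 5 (parentNode): h3
After 6 (lastChild): section
After 7 (parentNode): h3
After 8 (lastChild): section
After 9 (parentNode): h3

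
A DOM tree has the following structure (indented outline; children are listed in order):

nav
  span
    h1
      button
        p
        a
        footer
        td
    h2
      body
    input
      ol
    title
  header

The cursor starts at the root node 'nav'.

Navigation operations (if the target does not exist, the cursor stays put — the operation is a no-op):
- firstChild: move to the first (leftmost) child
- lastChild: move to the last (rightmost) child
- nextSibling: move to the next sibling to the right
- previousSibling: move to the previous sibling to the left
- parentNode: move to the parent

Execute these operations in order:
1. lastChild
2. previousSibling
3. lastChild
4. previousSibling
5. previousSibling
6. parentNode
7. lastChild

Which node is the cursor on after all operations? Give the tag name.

After 1 (lastChild): header
After 2 (previousSibling): span
After 3 (lastChild): title
After 4 (previousSibling): input
After 5 (previousSibling): h2
After 6 (parentNode): span
After 7 (lastChild): title

Answer: title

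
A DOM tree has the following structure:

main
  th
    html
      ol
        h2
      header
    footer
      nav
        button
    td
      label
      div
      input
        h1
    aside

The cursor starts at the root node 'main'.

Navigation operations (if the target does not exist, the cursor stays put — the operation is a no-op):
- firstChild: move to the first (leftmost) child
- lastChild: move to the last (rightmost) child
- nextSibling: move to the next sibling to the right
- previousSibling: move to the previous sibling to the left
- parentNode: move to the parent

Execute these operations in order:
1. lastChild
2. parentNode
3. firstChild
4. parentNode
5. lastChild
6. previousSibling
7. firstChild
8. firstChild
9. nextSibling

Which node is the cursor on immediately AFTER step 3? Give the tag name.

After 1 (lastChild): th
After 2 (parentNode): main
After 3 (firstChild): th

Answer: th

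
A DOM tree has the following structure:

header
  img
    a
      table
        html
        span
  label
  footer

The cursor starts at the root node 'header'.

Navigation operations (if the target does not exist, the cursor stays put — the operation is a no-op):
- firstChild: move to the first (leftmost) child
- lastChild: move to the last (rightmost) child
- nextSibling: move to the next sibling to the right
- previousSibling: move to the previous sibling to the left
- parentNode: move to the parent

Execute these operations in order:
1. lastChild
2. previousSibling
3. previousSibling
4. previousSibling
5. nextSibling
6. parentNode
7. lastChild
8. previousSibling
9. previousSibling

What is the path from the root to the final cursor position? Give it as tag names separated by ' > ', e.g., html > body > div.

After 1 (lastChild): footer
After 2 (previousSibling): label
After 3 (previousSibling): img
After 4 (previousSibling): img (no-op, stayed)
After 5 (nextSibling): label
After 6 (parentNode): header
After 7 (lastChild): footer
After 8 (previousSibling): label
After 9 (previousSibling): img

Answer: header > img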